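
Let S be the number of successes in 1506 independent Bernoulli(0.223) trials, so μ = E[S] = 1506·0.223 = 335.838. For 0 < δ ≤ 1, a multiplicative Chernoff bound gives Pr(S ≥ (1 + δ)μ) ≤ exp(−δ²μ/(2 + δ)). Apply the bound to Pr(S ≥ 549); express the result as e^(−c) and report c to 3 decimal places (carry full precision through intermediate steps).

51.352

Write 549 = (1 + δ)μ, so δ = 549/335.838 − 1 = 0.6347167…
Then the exponent is δ²μ/(2 + δ) = (549 − μ)² / (μ·(2 + δ)) = 51.351816.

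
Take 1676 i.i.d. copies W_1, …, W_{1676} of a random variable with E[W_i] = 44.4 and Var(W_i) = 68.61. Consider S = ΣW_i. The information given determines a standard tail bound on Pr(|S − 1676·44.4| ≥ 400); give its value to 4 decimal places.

0.7187

With mean and variance of each term known, Chebyshev's inequality bounds the deviation of the sum (or sample mean).
Var(S) = n·Var(W_i) = 1676·68.61 = 114990.36.
Chebyshev: Pr(|S − 1676·44.4| ≥ 400) ≤ Var(S)/400² = 114990.36/160000 = 0.7187.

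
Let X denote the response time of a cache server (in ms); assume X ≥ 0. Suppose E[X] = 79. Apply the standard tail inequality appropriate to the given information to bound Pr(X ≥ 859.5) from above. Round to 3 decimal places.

Only the mean of a non-negative variable is known, so Markov's inequality is the applicable tail bound.
Markov's inequality: for a non-negative random variable, Pr(X ≥ a) ≤ E[X]/a.
Here E[X] = 79 and a = 859.5, so the bound is 79/859.5 = 0.0919.

0.092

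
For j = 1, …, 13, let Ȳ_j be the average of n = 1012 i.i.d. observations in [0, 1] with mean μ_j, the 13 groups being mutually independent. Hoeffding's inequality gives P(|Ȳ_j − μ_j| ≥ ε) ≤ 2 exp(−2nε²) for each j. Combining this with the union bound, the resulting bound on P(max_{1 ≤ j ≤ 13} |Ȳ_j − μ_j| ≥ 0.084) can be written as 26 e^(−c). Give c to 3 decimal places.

Union bound over the 13 events: P(max_{1 ≤ j ≤ 13} |Ȳ_j − μ_j| ≥ 0.084) ≤ 13·2·exp(−2nε²) = 26 exp(−2·1012·0.084²).
So c = 2·1012·0.084² = 14.2813.

14.281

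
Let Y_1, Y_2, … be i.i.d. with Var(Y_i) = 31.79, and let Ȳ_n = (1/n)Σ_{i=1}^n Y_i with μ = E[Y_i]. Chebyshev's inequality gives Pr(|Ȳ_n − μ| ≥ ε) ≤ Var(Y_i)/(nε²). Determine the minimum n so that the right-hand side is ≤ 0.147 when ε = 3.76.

Require 31.79/(n·3.76²) ≤ 0.147, i.e. n ≥ 31.79/(0.147·3.76²) = 15.297.
The smallest integer n is 16.

16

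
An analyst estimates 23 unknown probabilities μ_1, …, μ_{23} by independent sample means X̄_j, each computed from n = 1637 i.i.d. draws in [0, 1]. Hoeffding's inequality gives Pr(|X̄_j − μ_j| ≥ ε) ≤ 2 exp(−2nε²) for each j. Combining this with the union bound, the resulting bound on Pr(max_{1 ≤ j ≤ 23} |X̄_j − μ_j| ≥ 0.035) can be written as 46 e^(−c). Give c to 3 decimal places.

4.011

Union bound over the 23 events: Pr(max_{1 ≤ j ≤ 23} |X̄_j − μ_j| ≥ 0.035) ≤ 23·2·exp(−2nε²) = 46 exp(−2·1637·0.035²).
So c = 2·1637·0.035² = 4.0107.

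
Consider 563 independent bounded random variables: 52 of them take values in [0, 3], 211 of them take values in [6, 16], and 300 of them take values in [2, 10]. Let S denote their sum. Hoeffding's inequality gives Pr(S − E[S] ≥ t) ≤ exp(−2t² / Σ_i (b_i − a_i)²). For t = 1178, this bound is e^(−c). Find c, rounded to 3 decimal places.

68.077

Σ(b_i − a_i)² = 52·3² + 211·10² + 300·8² = 40768.
c = 2t² / 40768 = 2·1178² / 40768 = 68.0771.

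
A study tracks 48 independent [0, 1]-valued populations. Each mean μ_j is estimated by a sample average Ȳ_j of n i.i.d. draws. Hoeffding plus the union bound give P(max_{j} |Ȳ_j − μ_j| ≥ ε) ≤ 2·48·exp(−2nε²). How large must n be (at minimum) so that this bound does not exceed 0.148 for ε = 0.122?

Need 2·48·exp(−2nε²) ≤ 0.148, i.e. exp(−2nε²) ≤ 0.148/96.
So 2nε² ≥ ln(96/0.148) = 6.474891.
Hence n ≥ 6.474891/(2·0.122²) = 217.512.
The smallest integer n is 218.

218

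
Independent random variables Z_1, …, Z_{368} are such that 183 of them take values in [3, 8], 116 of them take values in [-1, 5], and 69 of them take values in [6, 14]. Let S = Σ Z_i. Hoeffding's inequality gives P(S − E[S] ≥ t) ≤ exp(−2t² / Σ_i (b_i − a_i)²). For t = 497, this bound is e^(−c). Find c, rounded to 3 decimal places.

Σ(b_i − a_i)² = 183·5² + 116·6² + 69·8² = 13167.
c = 2t² / 13167 = 2·497² / 13167 = 37.5194.

37.519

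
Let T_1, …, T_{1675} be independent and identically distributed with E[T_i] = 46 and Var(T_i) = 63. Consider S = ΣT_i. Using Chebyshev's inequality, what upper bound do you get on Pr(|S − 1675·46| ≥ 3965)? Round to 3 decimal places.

0.007

Var(S) = n·Var(T_i) = 1675·63 = 105525.
Chebyshev: Pr(|S − 1675·46| ≥ 3965) ≤ Var(S)/3965² = 105525/15721225 = 0.0067.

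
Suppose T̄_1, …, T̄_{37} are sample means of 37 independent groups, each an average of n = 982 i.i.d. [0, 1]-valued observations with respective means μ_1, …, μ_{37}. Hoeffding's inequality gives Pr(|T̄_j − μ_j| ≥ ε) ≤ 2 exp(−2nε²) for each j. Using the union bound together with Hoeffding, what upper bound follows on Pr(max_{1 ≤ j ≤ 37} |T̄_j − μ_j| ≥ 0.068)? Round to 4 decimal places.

Per-experiment Hoeffding bound: 2·exp(−2·982·0.068²) = 2·exp(−9.08154) = 0.00022749.
Union bound over 37 events: 37·0.00022749 = 0.00842.

0.0084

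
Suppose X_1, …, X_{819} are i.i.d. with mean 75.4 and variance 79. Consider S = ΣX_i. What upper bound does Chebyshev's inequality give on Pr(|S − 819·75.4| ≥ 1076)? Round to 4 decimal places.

Var(S) = n·Var(X_i) = 819·79 = 64701.
Chebyshev: Pr(|S − 819·75.4| ≥ 1076) ≤ Var(S)/1076² = 64701/1157776 = 0.0559.

0.0559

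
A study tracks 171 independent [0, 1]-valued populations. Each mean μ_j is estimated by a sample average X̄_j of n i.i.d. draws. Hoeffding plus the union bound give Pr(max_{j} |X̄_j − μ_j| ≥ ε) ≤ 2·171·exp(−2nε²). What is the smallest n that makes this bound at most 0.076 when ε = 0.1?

421

Need 2·171·exp(−2nε²) ≤ 0.076, i.e. exp(−2nε²) ≤ 0.076/342.
So 2nε² ≥ ln(342/0.076) = 8.411833.
Hence n ≥ 8.411833/(2·0.1²) = 420.592.
The smallest integer n is 421.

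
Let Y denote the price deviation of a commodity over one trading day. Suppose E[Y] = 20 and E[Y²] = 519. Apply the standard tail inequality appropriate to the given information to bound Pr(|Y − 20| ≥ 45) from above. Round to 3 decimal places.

The first two moments determine the variance, so Chebyshev's inequality is the sharpest standard bound available.
Var(Y) = E[Y²] − (E[Y])² = 519 − 400 = 119.
Chebyshev's inequality: Pr(|Y − μ| ≥ t) ≤ Var(Y)/t² = 119/2025 = 0.0588.

0.059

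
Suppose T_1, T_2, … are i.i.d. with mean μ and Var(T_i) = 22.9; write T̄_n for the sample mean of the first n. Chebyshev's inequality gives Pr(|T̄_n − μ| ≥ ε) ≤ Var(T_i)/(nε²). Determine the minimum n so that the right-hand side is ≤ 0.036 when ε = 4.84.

28

Require 22.9/(n·4.84²) ≤ 0.036, i.e. n ≥ 22.9/(0.036·4.84²) = 27.155.
The smallest integer n is 28.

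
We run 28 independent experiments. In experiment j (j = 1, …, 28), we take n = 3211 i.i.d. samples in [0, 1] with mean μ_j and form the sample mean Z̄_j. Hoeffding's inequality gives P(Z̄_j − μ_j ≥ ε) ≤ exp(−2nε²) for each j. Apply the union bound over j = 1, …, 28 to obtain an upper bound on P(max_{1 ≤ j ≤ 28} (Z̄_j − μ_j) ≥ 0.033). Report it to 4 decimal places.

Per-experiment Hoeffding bound: exp(−2·3211·0.033²) = exp(−6.99356) = 0.00091778.
Union bound over 28 events: 28·0.00091778 = 0.02570.

0.0257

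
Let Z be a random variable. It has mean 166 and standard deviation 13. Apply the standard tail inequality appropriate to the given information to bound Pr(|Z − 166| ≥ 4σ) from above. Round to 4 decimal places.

Mean and variance are known, so Chebyshev's inequality applies.
Chebyshev: Pr(|Z − μ| ≥ t) ≤ Var(Z)/t².
Var(Z) = σ² = 13² = 169.
t = 4·13 = 52.
Bound = 169 / 2704 = 0.0625.

0.0625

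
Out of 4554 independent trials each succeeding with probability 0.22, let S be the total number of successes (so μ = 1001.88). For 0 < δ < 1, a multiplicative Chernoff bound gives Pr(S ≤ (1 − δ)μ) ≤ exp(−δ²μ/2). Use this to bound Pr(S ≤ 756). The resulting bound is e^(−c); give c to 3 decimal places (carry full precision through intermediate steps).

30.172

Write 756 = (1 − δ)μ, so δ = 1 − 756/1001.88 = 0.2454186…
Then the exponent is δ²μ/2 = (μ − 756)²/(2μ) = 30.171764.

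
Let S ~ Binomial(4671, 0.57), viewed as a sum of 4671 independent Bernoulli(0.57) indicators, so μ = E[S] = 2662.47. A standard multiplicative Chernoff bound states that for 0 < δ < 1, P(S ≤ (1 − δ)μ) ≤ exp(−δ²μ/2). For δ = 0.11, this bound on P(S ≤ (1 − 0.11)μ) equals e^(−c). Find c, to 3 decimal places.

16.108

c = δ²μ/2 = 0.11²·2662.47/2 = 16.1079.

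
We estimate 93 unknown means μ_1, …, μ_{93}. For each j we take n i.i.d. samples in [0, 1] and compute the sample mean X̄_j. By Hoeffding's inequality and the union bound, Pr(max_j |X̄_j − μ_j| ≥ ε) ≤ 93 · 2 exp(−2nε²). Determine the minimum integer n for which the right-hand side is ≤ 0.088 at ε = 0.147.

178

Need 2·93·exp(−2nε²) ≤ 0.088, i.e. exp(−2nε²) ≤ 0.088/186.
So 2nε² ≥ ln(186/0.088) = 7.656165.
Hence n ≥ 7.656165/(2·0.147²) = 177.152.
The smallest integer n is 178.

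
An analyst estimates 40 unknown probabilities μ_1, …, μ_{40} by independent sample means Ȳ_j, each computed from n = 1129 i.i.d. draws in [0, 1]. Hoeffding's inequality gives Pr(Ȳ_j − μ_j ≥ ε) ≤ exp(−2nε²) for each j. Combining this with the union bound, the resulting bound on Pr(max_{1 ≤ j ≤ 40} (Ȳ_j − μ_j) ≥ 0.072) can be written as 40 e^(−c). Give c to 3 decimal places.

11.705

Union bound over the 40 events: Pr(max_{1 ≤ j ≤ 40} (Ȳ_j − μ_j) ≥ 0.072) ≤ 40·exp(−2nε²) = 40 exp(−2·1129·0.072²).
So c = 2·1129·0.072² = 11.7055.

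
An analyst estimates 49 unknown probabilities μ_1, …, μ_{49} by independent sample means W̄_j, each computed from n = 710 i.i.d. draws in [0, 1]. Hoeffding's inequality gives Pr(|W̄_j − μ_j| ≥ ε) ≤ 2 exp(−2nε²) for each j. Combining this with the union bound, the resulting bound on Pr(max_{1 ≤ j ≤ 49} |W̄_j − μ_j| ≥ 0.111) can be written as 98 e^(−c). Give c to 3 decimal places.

17.496

Union bound over the 49 events: Pr(max_{1 ≤ j ≤ 49} |W̄_j − μ_j| ≥ 0.111) ≤ 49·2·exp(−2nε²) = 98 exp(−2·710·0.111²).
So c = 2·710·0.111² = 17.4958.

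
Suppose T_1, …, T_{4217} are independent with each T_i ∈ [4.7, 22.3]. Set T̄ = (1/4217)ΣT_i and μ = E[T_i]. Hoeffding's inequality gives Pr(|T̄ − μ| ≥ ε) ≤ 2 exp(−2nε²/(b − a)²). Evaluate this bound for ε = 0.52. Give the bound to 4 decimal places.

0.0013

Exponent: 2nε²/(b − a)² = 2·4217·0.52² / 17.6² = 7.36232.
Bound = 2·exp(−7.36232) = 0.00127.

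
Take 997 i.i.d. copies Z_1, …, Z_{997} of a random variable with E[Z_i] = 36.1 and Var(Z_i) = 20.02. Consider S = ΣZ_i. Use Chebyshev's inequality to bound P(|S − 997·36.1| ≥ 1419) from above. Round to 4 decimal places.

0.0099

Var(S) = n·Var(Z_i) = 997·20.02 = 19959.94.
Chebyshev: P(|S − 997·36.1| ≥ 1419) ≤ Var(S)/1419² = 19959.94/2013561 = 0.0099.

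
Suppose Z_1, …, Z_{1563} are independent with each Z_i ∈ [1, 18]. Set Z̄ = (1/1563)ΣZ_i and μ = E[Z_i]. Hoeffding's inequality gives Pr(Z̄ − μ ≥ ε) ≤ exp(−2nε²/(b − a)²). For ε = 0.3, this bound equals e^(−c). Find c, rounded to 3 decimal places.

0.973

c = 2nε²/(b − a)² = 2·1563·0.3² / 17² = 0.9735.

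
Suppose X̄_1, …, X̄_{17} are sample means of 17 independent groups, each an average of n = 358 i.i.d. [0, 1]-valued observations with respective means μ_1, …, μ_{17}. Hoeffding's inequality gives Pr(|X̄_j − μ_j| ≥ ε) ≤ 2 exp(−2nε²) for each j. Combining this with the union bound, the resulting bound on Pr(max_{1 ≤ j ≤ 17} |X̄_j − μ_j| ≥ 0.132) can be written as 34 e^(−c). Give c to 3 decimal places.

Union bound over the 17 events: Pr(max_{1 ≤ j ≤ 17} |X̄_j − μ_j| ≥ 0.132) ≤ 17·2·exp(−2nε²) = 34 exp(−2·358·0.132²).
So c = 2·358·0.132² = 12.4756.

12.476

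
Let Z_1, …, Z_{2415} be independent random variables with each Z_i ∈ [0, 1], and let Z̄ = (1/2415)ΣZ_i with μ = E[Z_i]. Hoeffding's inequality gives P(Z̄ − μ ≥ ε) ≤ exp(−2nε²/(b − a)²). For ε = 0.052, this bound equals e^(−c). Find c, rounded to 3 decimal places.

c = 2nε²/(b − a)² = 2·2415·0.052² / 1² = 13.0603.

13.060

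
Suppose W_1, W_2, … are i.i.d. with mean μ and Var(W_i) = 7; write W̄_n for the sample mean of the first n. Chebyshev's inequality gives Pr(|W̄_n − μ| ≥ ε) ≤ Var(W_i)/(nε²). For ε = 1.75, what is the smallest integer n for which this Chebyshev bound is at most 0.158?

Require 7/(n·1.75²) ≤ 0.158, i.e. n ≥ 7/(0.158·1.75²) = 14.467.
The smallest integer n is 15.

15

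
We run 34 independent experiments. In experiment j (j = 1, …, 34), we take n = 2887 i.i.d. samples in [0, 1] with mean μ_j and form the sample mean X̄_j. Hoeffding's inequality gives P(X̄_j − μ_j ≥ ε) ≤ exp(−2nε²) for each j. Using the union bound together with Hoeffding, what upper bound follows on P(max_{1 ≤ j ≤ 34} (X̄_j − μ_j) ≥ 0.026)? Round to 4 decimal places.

Per-experiment Hoeffding bound: exp(−2·2887·0.026²) = exp(−3.90322) = 0.020177.
Union bound over 34 events: 34·0.020177 = 0.68601.

0.6860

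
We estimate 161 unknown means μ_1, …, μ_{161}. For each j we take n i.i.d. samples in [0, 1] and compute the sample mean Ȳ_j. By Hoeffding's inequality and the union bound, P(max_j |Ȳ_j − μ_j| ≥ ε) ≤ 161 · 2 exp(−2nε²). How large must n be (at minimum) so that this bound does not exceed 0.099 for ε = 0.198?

Need 2·161·exp(−2nε²) ≤ 0.099, i.e. exp(−2nε²) ≤ 0.099/322.
So 2nε² ≥ ln(322/0.099) = 8.087187.
Hence n ≥ 8.087187/(2·0.198²) = 103.142.
The smallest integer n is 104.

104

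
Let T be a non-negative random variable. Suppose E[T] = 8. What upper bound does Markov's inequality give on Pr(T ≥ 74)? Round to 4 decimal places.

Markov's inequality: for a non-negative random variable, Pr(T ≥ a) ≤ E[T]/a.
Here E[T] = 8 and a = 74, so the bound is 8/74 = 0.1081.

0.1081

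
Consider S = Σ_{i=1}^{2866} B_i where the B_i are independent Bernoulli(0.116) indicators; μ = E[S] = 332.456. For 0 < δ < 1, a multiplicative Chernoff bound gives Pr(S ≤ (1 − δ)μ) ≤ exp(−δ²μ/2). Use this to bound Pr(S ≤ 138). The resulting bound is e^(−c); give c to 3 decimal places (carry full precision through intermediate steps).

56.869

Write 138 = (1 − δ)μ, so δ = 1 − 138/332.456 = 0.5849075…
Then the exponent is δ²μ/2 = (μ − 138)²/(2μ) = 56.869384.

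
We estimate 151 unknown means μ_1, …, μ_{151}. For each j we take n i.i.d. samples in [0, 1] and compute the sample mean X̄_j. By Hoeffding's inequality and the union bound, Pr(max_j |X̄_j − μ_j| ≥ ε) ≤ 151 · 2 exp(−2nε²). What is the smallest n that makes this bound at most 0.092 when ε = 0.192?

110

Need 2·151·exp(−2nε²) ≤ 0.092, i.e. exp(−2nε²) ≤ 0.092/302.
So 2nε² ≥ ln(302/0.092) = 8.096394.
Hence n ≥ 8.096394/(2·0.192²) = 109.814.
The smallest integer n is 110.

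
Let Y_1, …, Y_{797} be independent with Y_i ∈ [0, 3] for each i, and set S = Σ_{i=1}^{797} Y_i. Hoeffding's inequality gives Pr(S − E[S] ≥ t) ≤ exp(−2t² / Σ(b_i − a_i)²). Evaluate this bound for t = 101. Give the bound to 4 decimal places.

Σ(b_i − a_i)² = 797·(3)² = 7173.
Exponent = 2·101²/7173 = 2.8443.
Bound = exp(−2.8443) = 0.05818.

0.0582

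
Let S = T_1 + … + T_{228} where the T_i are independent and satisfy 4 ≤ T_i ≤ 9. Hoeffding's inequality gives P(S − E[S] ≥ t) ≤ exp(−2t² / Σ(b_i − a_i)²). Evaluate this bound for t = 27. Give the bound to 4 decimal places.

Σ(b_i − a_i)² = 228·(5)² = 5700.
Exponent = 2·27²/5700 = 0.2558.
Bound = exp(−0.2558) = 0.77430.

0.7743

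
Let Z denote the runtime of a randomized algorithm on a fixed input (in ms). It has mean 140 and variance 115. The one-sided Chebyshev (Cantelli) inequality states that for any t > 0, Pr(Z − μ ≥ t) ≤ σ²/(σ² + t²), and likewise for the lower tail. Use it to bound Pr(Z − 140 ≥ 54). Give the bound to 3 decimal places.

Here σ² = 115 and t = 54, so σ² + t² = 3031.
Cantelli's bound: 115/3031 = 0.0379.

0.038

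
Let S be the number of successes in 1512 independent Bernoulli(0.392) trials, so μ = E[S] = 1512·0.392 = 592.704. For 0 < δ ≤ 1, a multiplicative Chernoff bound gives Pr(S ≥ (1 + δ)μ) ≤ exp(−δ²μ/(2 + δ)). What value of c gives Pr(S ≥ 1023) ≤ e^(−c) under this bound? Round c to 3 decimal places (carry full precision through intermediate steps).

114.597

Write 1023 = (1 + δ)μ, so δ = 1023/592.704 − 1 = 0.725988…
Then the exponent is δ²μ/(2 + δ) = (1023 − μ)² / (μ·(2 + δ)) = 114.596886.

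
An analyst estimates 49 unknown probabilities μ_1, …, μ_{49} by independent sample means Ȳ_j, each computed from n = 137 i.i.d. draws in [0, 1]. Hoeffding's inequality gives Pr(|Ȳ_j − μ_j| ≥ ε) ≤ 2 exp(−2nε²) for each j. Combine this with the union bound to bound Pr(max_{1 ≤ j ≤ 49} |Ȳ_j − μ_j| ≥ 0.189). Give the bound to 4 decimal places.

Per-experiment Hoeffding bound: 2·exp(−2·137·0.189²) = 2·exp(−9.78755) = 0.00011229.
Union bound over 49 events: 49·0.00011229 = 0.00550.

0.0055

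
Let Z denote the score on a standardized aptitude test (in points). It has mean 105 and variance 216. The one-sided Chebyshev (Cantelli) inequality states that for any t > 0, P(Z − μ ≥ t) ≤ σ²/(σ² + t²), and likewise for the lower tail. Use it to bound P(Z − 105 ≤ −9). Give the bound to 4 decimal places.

0.7273

Here σ² = 216 and t = 9, so σ² + t² = 297.
Cantelli's bound: 216/297 = 0.7273.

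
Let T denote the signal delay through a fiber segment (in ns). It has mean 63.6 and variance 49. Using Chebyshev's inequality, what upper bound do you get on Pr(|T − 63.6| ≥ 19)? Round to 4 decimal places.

Chebyshev: Pr(|T − μ| ≥ t) ≤ Var(T)/t².
Bound = 49 / 361 = 0.1357.

0.1357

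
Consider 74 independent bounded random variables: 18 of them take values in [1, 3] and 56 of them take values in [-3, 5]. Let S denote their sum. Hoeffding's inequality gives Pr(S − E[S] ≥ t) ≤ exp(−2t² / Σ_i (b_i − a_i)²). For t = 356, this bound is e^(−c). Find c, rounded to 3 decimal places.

Σ(b_i − a_i)² = 18·2² + 56·8² = 3656.
c = 2t² / 3656 = 2·356² / 3656 = 69.3304.

69.330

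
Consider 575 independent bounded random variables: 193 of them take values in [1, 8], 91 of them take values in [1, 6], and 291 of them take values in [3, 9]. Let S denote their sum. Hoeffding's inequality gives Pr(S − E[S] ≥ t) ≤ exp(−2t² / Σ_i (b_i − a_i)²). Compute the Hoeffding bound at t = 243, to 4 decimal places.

Σ(b_i − a_i)² = 193·7² + 91·5² + 291·6² = 22208.
Exponent = 2·243² / 22208 = 5.31781.
Bound = exp(−5.31781) = 0.00490.

0.0049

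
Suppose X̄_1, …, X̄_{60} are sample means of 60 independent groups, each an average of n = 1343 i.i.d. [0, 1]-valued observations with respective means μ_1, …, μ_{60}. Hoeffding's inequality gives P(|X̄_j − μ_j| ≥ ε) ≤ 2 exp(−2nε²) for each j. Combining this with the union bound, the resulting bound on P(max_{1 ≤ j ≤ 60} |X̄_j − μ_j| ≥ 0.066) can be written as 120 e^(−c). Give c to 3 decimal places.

Union bound over the 60 events: P(max_{1 ≤ j ≤ 60} |X̄_j − μ_j| ≥ 0.066) ≤ 60·2·exp(−2nε²) = 120 exp(−2·1343·0.066²).
So c = 2·1343·0.066² = 11.7002.

11.700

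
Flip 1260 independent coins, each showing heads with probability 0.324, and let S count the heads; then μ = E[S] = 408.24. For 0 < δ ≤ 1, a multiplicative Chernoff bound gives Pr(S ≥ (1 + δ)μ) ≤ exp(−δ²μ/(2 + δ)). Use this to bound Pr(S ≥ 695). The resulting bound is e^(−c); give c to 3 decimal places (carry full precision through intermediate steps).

Write 695 = (1 + δ)μ, so δ = 695/408.24 − 1 = 0.7024299…
Then the exponent is δ²μ/(2 + δ) = (695 − μ)² / (μ·(2 + δ)) = 74.536182.

74.536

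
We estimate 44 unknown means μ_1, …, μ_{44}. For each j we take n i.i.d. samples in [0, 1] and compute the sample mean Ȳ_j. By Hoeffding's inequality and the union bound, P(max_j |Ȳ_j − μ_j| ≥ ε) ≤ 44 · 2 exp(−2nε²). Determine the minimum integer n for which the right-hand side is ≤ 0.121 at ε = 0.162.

Need 2·44·exp(−2nε²) ≤ 0.121, i.e. exp(−2nε²) ≤ 0.121/88.
So 2nε² ≥ ln(88/0.121) = 6.589302.
Hence n ≥ 6.589302/(2·0.162²) = 125.539.
The smallest integer n is 126.

126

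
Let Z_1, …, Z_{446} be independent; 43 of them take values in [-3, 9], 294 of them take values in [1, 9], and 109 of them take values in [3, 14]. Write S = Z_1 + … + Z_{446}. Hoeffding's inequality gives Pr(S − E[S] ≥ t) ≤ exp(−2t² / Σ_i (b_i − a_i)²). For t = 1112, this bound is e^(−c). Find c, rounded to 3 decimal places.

64.746

Σ(b_i − a_i)² = 43·12² + 294·8² + 109·11² = 38197.
c = 2t² / 38197 = 2·1112² / 38197 = 64.7456.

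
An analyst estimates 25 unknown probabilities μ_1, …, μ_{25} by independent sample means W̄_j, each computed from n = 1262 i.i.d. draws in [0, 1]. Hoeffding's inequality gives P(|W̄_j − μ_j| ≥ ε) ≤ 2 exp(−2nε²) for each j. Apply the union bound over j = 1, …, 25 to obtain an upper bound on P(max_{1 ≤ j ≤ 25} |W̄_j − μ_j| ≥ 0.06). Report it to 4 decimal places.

0.0057

Per-experiment Hoeffding bound: 2·exp(−2·1262·0.06²) = 2·exp(−9.08640) = 0.00022639.
Union bound over 25 events: 25·0.00022639 = 0.00566.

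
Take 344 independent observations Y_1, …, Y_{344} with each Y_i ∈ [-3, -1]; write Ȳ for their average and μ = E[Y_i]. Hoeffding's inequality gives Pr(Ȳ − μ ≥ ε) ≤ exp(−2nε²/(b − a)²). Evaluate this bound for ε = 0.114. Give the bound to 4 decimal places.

Exponent: 2nε²/(b − a)² = 2·344·0.114² / 2² = 2.23531.
Bound = exp(−2.23531) = 0.10696.

0.1070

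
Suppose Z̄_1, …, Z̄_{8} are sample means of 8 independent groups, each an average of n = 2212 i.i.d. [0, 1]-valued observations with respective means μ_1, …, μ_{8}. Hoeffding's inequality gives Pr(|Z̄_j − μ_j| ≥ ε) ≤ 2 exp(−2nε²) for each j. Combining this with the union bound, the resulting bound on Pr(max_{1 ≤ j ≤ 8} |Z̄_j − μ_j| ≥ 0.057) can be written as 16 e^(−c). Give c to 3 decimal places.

14.374

Union bound over the 8 events: Pr(max_{1 ≤ j ≤ 8} |Z̄_j − μ_j| ≥ 0.057) ≤ 8·2·exp(−2nε²) = 16 exp(−2·2212·0.057²).
So c = 2·2212·0.057² = 14.3736.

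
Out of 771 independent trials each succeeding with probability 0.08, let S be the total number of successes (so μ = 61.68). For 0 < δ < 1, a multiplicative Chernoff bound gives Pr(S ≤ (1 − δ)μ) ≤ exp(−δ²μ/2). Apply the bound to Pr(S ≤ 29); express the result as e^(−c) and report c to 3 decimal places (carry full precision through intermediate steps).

Write 29 = (1 − δ)μ, so δ = 1 − 29/61.68 = 0.5298314…
Then the exponent is δ²μ/2 = (μ − 29)²/(2μ) = 8.657445.

8.657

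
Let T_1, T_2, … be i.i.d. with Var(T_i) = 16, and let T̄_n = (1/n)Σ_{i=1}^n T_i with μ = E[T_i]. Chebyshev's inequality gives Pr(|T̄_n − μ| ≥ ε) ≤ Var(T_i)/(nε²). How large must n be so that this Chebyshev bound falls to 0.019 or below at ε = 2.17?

Require 16/(n·2.17²) ≤ 0.019, i.e. n ≥ 16/(0.019·2.17²) = 178.833.
The smallest integer n is 179.

179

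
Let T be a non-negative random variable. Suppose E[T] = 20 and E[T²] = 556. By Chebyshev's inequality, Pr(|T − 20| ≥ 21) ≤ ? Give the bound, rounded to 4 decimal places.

Var(T) = E[T²] − (E[T])² = 556 − 400 = 156.
Chebyshev's inequality: Pr(|T − μ| ≥ t) ≤ Var(T)/t² = 156/441 = 0.3537.

0.3537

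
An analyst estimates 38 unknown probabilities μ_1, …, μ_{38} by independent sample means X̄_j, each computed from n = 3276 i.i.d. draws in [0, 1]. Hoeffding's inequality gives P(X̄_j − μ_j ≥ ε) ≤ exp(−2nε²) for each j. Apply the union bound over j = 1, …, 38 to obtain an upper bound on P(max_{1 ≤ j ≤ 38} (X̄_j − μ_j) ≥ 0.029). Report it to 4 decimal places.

0.1537

Per-experiment Hoeffding bound: exp(−2·3276·0.029²) = exp(−5.51023) = 0.0040452.
Union bound over 38 events: 38·0.0040452 = 0.15372.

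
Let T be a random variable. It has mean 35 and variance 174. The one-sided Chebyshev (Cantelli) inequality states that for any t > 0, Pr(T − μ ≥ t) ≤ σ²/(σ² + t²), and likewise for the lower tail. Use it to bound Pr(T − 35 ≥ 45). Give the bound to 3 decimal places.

0.079

Here σ² = 174 and t = 45, so σ² + t² = 2199.
Cantelli's bound: 174/2199 = 0.0791.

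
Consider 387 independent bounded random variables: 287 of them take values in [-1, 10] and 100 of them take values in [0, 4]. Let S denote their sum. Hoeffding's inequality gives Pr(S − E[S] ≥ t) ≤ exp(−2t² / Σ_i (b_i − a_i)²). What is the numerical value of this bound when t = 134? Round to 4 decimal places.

0.3721

Σ(b_i − a_i)² = 287·11² + 100·4² = 36327.
Exponent = 2·134² / 36327 = 0.98858.
Bound = exp(−0.98858) = 0.37211.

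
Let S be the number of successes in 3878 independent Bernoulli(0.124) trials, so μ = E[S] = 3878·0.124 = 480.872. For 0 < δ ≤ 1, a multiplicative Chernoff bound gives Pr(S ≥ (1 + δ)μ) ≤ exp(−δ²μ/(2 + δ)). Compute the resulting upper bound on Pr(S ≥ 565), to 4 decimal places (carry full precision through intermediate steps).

0.0012

Write 565 = (1 + δ)μ, so δ = 565/480.872 − 1 = 0.1749488…
Then the exponent is δ²μ/(2 + δ) = (565 − μ)² / (μ·(2 + δ)) = 6.767100.
Bound = exp(−6.767100) = 0.00115.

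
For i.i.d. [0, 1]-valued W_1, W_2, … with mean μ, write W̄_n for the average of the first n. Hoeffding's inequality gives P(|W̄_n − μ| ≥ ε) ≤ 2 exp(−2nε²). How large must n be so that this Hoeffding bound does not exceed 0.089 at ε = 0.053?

Require 2·exp(−2nε²) ≤ 0.089, i.e. 2nε² ≥ ln(2/0.089) = 3.112266.
So n ≥ 3.112266 / (2·0.053²) = 553.981.
The smallest integer n is 554.

554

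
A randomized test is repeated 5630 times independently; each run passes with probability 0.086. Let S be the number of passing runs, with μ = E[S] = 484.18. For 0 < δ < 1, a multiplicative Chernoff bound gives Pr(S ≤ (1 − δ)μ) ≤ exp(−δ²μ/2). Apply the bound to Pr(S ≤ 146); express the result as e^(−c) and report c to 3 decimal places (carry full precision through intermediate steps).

118.102

Write 146 = (1 − δ)μ, so δ = 1 − 146/484.18 = 0.6984593…
Then the exponent is δ²μ/2 = (μ − 146)²/(2μ) = 118.102475.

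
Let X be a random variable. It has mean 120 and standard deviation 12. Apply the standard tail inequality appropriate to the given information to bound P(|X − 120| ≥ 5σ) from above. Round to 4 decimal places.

0.0400

Mean and variance are known, so Chebyshev's inequality applies.
Chebyshev: P(|X − μ| ≥ t) ≤ Var(X)/t².
Var(X) = σ² = 12² = 144.
t = 5·12 = 60.
Bound = 144 / 3600 = 0.0400.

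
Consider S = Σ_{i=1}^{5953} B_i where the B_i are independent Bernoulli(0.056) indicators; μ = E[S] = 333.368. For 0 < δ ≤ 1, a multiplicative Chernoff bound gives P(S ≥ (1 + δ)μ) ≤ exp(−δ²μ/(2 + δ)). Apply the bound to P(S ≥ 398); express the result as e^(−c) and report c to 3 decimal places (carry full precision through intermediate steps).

5.712

Write 398 = (1 + δ)μ, so δ = 398/333.368 − 1 = 0.1938758…
Then the exponent is δ²μ/(2 + δ) = (398 − μ)² / (μ·(2 + δ)) = 5.711619.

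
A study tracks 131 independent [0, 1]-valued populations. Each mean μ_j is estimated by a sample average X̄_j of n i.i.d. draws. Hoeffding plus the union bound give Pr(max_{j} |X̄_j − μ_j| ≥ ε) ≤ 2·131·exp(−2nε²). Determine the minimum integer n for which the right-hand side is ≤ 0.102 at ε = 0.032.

Need 2·131·exp(−2nε²) ≤ 0.102, i.e. exp(−2nε²) ≤ 0.102/262.
So 2nε² ≥ ln(262/0.102) = 7.851127.
Hence n ≥ 7.851127/(2·0.032²) = 3833.558.
The smallest integer n is 3834.

3834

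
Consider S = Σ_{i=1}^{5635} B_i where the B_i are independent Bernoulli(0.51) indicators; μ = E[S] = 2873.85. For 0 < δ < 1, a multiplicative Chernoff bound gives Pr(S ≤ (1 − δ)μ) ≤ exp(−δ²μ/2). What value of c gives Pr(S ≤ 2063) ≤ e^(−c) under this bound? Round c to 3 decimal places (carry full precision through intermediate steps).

Write 2063 = (1 − δ)μ, so δ = 1 − 2063/2873.85 = 0.2821476…
Then the exponent is δ²μ/2 = (μ − 2063)²/(2μ) = 114.389708.

114.390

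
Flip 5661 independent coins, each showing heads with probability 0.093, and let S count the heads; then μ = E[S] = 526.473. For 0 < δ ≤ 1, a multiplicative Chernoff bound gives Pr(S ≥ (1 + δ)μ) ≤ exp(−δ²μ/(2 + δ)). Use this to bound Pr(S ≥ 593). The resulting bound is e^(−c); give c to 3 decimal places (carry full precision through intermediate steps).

Write 593 = (1 + δ)μ, so δ = 593/526.473 − 1 = 0.1263636…
Then the exponent is δ²μ/(2 + δ) = (593 − μ)² / (μ·(2 + δ)) = 3.953505.

3.954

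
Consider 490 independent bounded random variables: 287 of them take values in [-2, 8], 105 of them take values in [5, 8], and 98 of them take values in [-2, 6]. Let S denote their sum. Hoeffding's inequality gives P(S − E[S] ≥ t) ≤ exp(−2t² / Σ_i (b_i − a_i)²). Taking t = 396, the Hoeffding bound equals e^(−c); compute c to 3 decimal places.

8.732

Σ(b_i − a_i)² = 287·10² + 105·3² + 98·8² = 35917.
c = 2t² / 35917 = 2·396² / 35917 = 8.7321.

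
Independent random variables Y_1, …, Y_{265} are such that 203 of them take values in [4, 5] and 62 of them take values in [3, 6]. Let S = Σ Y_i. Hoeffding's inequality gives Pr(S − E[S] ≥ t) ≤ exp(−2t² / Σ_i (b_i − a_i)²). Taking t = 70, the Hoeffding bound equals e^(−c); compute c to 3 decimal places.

12.878

Σ(b_i − a_i)² = 203·1² + 62·3² = 761.
c = 2t² / 761 = 2·70² / 761 = 12.8778.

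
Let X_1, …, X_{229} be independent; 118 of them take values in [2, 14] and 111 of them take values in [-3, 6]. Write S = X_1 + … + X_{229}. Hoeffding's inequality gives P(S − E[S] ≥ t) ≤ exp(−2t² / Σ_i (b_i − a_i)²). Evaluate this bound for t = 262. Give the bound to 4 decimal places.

Σ(b_i − a_i)² = 118·12² + 111·9² = 25983.
Exponent = 2·262² / 25983 = 5.28376.
Bound = exp(−5.28376) = 0.00507.

0.0051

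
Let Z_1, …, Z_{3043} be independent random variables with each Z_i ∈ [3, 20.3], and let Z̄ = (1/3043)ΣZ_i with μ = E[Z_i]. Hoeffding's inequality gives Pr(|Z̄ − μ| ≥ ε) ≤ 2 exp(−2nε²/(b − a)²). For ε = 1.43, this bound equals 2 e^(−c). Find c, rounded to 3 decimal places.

41.583

c = 2nε²/(b − a)² = 2·3043·1.43² / 17.3² = 41.5826.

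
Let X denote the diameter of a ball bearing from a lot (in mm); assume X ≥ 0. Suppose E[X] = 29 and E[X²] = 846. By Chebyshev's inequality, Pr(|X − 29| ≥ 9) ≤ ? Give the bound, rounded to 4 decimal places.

0.0617

Var(X) = E[X²] − (E[X])² = 846 − 841 = 5.
Chebyshev's inequality: Pr(|X − μ| ≥ t) ≤ Var(X)/t² = 5/81 = 0.0617.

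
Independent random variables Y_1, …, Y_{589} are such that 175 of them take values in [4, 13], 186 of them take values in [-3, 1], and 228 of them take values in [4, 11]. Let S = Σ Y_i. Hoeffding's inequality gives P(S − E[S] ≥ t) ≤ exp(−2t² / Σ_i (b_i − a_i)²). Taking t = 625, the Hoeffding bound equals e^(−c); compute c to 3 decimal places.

27.584

Σ(b_i − a_i)² = 175·9² + 186·4² + 228·7² = 28323.
c = 2t² / 28323 = 2·625² / 28323 = 27.5836.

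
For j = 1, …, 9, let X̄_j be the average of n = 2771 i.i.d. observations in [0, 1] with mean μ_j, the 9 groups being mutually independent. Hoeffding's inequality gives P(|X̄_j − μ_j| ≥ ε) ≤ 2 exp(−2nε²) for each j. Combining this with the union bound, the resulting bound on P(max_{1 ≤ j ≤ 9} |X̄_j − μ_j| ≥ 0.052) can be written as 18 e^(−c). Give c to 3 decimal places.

14.986

Union bound over the 9 events: P(max_{1 ≤ j ≤ 9} |X̄_j − μ_j| ≥ 0.052) ≤ 9·2·exp(−2nε²) = 18 exp(−2·2771·0.052²).
So c = 2·2771·0.052² = 14.9856.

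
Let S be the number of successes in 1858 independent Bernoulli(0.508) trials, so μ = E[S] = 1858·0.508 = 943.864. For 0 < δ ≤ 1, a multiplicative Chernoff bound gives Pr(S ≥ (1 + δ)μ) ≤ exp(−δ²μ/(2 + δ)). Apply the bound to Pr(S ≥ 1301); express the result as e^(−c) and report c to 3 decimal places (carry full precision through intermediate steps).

56.817

Write 1301 = (1 + δ)μ, so δ = 1301/943.864 − 1 = 0.3783765…
Then the exponent is δ²μ/(2 + δ) = (1301 − μ)² / (μ·(2 + δ)) = 56.816860.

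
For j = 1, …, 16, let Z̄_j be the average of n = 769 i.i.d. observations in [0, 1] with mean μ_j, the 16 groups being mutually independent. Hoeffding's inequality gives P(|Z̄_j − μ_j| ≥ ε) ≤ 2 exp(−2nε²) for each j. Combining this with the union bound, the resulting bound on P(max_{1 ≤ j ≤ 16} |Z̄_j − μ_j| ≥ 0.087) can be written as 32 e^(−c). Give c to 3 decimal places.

Union bound over the 16 events: P(max_{1 ≤ j ≤ 16} |Z̄_j − μ_j| ≥ 0.087) ≤ 16·2·exp(−2nε²) = 32 exp(−2·769·0.087²).
So c = 2·769·0.087² = 11.6411.

11.641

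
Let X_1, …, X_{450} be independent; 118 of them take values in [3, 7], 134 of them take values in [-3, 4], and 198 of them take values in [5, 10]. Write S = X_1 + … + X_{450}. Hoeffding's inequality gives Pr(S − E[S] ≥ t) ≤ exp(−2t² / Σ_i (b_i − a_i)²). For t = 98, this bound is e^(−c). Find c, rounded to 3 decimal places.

Σ(b_i − a_i)² = 118·4² + 134·7² + 198·5² = 13404.
c = 2t² / 13404 = 2·98² / 13404 = 1.4330.

1.433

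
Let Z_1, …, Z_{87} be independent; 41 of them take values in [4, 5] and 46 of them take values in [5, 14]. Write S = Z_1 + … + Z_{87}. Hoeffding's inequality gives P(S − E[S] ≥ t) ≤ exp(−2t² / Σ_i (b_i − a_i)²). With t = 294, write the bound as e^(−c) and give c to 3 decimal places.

Σ(b_i − a_i)² = 41·1² + 46·9² = 3767.
c = 2t² / 3767 = 2·294² / 3767 = 45.8912.

45.891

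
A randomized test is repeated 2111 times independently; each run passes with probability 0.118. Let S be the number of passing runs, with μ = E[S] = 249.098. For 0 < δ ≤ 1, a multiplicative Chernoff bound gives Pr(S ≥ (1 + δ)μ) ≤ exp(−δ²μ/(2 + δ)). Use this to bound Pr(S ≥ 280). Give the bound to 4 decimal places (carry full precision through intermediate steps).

0.1645

Write 280 = (1 + δ)μ, so δ = 280/249.098 − 1 = 0.1240556…
Then the exponent is δ²μ/(2 + δ) = (280 − μ)² / (μ·(2 + δ)) = 1.804833.
Bound = exp(−1.804833) = 0.16450.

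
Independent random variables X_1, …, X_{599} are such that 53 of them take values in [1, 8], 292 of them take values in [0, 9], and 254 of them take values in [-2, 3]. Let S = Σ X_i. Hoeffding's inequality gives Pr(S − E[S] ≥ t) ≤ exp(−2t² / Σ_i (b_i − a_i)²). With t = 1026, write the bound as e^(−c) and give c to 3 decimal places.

64.583

Σ(b_i − a_i)² = 53·7² + 292·9² + 254·5² = 32599.
c = 2t² / 32599 = 2·1026² / 32599 = 64.5833.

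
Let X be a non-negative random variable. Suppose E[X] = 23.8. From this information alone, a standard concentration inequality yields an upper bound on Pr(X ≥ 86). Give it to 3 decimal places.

Only the mean of a non-negative variable is known, so Markov's inequality is the applicable tail bound.
Markov's inequality: for a non-negative random variable, Pr(X ≥ a) ≤ E[X]/a.
Here E[X] = 23.8 and a = 86, so the bound is 23.8/86 = 0.2767.

0.277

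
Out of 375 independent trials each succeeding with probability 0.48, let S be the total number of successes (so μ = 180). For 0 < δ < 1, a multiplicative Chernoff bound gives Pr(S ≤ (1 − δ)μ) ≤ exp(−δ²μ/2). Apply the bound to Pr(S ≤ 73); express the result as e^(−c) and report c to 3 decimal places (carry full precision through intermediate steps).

Write 73 = (1 − δ)μ, so δ = 1 − 73/180 = 0.5944444…
Then the exponent is δ²μ/2 = (μ − 73)²/(2μ) = 31.802778.

31.803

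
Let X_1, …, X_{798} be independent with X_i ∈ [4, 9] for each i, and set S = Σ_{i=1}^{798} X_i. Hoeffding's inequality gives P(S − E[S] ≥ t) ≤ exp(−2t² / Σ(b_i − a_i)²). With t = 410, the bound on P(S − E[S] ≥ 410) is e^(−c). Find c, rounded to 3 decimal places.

16.852

Σ(b_i − a_i)² = 798·(5)² = 19950.
c = 2t²/19950 = 2·410²/19950 = 16.8521.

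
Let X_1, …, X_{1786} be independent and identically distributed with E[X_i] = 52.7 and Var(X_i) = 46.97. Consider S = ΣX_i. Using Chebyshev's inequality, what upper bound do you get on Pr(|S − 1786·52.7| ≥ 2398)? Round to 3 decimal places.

0.015

Var(S) = n·Var(X_i) = 1786·46.97 = 83888.42.
Chebyshev: Pr(|S − 1786·52.7| ≥ 2398) ≤ Var(S)/2398² = 83888.42/5750404 = 0.0146.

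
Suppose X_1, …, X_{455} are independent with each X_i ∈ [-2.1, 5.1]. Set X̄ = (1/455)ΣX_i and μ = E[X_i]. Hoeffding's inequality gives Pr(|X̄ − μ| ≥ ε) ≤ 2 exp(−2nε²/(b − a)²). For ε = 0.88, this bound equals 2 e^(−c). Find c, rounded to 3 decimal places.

13.594

c = 2nε²/(b − a)² = 2·455·0.88² / 7.2² = 13.5938.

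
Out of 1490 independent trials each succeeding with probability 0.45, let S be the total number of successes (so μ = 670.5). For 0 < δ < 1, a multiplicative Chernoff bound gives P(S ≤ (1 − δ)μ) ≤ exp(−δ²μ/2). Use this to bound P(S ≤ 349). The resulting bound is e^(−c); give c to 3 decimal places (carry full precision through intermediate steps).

Write 349 = (1 − δ)μ, so δ = 1 − 349/670.5 = 0.4794929…
Then the exponent is δ²μ/2 = (μ − 349)²/(2μ) = 77.078486.

77.078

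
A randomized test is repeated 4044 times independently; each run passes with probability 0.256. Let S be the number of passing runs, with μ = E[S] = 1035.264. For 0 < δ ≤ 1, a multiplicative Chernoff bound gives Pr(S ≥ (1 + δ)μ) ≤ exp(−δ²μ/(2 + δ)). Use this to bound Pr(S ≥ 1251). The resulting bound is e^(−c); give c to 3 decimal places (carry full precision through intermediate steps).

Write 1251 = (1 + δ)μ, so δ = 1251/1035.264 − 1 = 0.2083874…
Then the exponent is δ²μ/(2 + δ) = (1251 − μ)² / (μ·(2 + δ)) = 20.357239.

20.357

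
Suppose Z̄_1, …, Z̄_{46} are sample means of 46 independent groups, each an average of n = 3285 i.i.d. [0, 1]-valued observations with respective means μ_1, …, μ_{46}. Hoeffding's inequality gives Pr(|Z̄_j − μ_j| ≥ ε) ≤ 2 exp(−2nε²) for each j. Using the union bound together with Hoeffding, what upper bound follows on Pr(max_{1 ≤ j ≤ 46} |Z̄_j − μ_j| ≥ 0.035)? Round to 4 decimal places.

0.0294

Per-experiment Hoeffding bound: 2·exp(−2·3285·0.035²) = 2·exp(−8.04825) = 0.00063932.
Union bound over 46 events: 46·0.00063932 = 0.02941.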